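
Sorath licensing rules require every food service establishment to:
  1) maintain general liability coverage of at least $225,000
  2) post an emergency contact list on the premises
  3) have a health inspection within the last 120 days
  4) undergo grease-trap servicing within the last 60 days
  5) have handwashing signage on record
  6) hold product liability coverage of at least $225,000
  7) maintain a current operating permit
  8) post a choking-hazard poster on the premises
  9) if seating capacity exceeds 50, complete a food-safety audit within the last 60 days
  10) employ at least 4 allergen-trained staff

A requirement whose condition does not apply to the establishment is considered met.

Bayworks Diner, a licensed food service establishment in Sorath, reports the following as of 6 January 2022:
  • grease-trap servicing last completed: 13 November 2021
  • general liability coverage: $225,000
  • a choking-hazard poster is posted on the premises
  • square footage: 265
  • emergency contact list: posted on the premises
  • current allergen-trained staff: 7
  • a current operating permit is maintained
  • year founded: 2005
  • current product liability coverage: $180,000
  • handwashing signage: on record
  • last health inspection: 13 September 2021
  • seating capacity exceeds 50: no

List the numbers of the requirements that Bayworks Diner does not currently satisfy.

1. general liability coverage $225,000 ≥ $225,000 → met
2. emergency contact list present → met
3. health inspection 115 days ago vs limit 120 → met
4. grease-trap servicing 54 days ago vs limit 60 → met
5. handwashing signage present → met
6. product liability coverage $180,000 < $225,000 → not met
7. current operating permit present → met
8. choking-hazard poster present → met
9. condition 'seating capacity exceeds 50' does not hold → requirement n/a → met
10. allergen-trained staff 7 ≥ 4 → met
Not met: 6

6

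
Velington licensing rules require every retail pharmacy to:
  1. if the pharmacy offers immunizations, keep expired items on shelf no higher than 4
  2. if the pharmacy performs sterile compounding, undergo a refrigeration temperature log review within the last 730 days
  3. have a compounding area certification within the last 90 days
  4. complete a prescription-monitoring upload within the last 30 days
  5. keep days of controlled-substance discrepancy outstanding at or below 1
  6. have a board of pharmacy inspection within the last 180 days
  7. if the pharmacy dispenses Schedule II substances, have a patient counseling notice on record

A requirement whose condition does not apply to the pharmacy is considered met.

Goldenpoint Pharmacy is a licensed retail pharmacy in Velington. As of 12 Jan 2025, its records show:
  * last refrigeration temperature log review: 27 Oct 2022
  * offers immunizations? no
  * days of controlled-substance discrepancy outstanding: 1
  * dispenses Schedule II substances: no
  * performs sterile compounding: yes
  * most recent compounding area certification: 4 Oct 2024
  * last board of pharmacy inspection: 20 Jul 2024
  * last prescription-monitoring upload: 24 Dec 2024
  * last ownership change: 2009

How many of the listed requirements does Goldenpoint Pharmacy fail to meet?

1. condition 'offers immunizations' does not hold → requirement n/a → met
2. condition 'performs sterile compounding' holds; refrigeration temperature log review 808 days ago vs limit 730 → not met
3. compounding area certification 100 days ago vs limit 90 → not met
4. prescription-monitoring upload 19 days ago vs limit 30 → met
5. days of controlled-substance discrepancy outstanding 1 ≤ 1 → met
6. board of pharmacy inspection 176 days ago vs limit 180 → met
7. condition 'dispenses Schedule II substances' does not hold → requirement n/a → met
Not met: 2 of 7

2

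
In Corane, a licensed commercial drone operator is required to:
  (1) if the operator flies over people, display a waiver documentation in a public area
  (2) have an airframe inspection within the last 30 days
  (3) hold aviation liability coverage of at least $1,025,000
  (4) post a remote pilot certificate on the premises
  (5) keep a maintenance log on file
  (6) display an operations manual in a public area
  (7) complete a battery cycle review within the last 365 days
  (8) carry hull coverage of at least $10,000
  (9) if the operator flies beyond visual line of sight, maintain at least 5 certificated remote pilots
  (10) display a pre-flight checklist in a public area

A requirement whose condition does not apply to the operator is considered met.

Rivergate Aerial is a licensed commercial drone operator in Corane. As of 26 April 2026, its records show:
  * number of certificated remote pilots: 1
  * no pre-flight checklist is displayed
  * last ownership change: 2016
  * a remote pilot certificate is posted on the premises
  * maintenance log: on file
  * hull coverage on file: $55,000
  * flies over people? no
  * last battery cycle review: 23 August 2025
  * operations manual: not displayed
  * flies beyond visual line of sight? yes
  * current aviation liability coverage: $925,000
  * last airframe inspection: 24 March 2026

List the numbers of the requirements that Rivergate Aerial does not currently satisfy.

2, 3, 6, 9, 10

1. condition 'flies over people' does not hold → requirement n/a → met
2. airframe inspection 33 days ago vs limit 30 → not met
3. aviation liability coverage $925,000 < $1,025,000 → not met
4. remote pilot certificate present → met
5. maintenance log present → met
6. operations manual absent → not met
7. battery cycle review 246 days ago vs limit 365 → met
8. hull coverage $55,000 ≥ $10,000 → met
9. condition 'flies beyond visual line of sight' holds; certificated remote pilots 1 < 5 → not met
10. pre-flight checklist absent → not met
Not met: 2, 3, 6, 9, 10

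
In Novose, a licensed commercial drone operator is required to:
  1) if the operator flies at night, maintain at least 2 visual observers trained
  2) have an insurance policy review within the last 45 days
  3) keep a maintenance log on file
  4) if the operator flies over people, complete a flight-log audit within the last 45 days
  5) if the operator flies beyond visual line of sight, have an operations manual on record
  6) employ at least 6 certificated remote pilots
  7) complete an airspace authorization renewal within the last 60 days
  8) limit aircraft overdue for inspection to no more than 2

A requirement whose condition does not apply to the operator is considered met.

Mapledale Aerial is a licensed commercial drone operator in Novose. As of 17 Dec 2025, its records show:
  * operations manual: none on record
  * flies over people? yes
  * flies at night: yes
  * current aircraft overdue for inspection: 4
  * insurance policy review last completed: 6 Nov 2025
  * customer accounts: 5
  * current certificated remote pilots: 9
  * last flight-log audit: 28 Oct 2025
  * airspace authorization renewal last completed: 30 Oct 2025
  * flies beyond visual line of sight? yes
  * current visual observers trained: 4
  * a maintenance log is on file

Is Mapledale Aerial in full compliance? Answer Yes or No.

No

1. condition 'flies at night' holds; visual observers trained 4 ≥ 2 → met
2. insurance policy review 41 days ago vs limit 45 → met
3. maintenance log present → met
4. condition 'flies over people' holds; flight-log audit 50 days ago vs limit 45 → not met
5. condition 'flies beyond visual line of sight' holds; operations manual absent → not met
6. certificated remote pilots 9 ≥ 6 → met
7. airspace authorization renewal 48 days ago vs limit 60 → met
8. aircraft overdue for inspection 4 > 2 → not met
Not met: 4, 5, 8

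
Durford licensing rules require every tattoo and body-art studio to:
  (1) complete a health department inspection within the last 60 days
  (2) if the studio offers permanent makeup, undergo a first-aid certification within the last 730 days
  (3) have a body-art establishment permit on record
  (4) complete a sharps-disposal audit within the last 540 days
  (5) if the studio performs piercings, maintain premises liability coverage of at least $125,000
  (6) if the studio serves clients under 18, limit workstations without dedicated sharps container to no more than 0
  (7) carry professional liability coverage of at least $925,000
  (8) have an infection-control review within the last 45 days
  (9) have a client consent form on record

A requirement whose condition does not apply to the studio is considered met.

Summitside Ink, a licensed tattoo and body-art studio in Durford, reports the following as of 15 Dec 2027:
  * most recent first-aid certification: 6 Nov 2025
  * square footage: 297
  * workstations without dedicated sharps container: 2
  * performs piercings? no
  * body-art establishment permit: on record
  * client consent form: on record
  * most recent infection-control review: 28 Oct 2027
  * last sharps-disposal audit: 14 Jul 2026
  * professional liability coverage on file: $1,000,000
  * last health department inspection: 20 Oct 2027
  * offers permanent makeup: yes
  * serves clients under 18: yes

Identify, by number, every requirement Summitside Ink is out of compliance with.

1. health department inspection 56 days ago vs limit 60 → met
2. condition 'offers permanent makeup' holds; first-aid certification 769 days ago vs limit 730 → not met
3. body-art establishment permit present → met
4. sharps-disposal audit 519 days ago vs limit 540 → met
5. condition 'performs piercings' does not hold → requirement n/a → met
6. condition 'serves clients under 18' holds; workstations without dedicated sharps container 2 > 0 → not met
7. professional liability coverage $1,000,000 ≥ $925,000 → met
8. infection-control review 48 days ago vs limit 45 → not met
9. client consent form present → met
Not met: 2, 6, 8

2, 6, 8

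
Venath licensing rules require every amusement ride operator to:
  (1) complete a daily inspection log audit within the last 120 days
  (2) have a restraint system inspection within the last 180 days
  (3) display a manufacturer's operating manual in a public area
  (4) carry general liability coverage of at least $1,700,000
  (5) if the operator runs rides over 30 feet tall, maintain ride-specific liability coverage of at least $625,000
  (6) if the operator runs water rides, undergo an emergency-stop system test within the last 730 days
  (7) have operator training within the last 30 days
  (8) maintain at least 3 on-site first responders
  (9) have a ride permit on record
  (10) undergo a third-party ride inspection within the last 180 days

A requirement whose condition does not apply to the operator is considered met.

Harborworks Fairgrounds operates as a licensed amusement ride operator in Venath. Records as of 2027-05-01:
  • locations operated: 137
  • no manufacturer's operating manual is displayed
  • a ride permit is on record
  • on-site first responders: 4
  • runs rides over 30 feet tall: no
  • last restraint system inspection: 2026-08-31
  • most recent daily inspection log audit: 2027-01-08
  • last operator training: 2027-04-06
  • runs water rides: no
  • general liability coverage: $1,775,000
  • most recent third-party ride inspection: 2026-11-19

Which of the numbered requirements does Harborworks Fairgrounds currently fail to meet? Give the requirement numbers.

2, 3

1. daily inspection log audit 113 days ago vs limit 120 → met
2. restraint system inspection 243 days ago vs limit 180 → not met
3. manufacturer's operating manual absent → not met
4. general liability coverage $1,775,000 ≥ $1,700,000 → met
5. condition 'runs rides over 30 feet tall' does not hold → requirement n/a → met
6. condition 'runs water rides' does not hold → requirement n/a → met
7. operator training 25 days ago vs limit 30 → met
8. on-site first responders 4 ≥ 3 → met
9. ride permit present → met
10. third-party ride inspection 163 days ago vs limit 180 → met
Not met: 2, 3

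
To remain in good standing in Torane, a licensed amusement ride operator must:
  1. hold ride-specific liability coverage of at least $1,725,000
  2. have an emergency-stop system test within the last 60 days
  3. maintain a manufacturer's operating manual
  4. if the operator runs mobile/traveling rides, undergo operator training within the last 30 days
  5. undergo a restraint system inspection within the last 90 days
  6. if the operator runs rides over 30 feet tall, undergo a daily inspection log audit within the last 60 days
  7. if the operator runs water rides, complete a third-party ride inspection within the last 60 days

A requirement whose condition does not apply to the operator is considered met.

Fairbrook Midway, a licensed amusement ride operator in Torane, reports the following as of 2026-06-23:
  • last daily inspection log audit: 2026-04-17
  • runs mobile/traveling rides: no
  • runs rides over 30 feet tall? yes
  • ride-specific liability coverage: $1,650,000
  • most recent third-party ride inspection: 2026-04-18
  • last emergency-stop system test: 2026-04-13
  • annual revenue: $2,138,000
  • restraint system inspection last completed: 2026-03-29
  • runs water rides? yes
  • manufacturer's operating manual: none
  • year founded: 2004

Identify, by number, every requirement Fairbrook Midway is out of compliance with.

1, 2, 3, 6, 7

1. ride-specific liability coverage $1,650,000 < $1,725,000 → not met
2. emergency-stop system test 71 days ago vs limit 60 → not met
3. manufacturer's operating manual absent → not met
4. condition 'runs mobile/traveling rides' does not hold → requirement n/a → met
5. restraint system inspection 86 days ago vs limit 90 → met
6. condition 'runs rides over 30 feet tall' holds; daily inspection log audit 67 days ago vs limit 60 → not met
7. condition 'runs water rides' holds; third-party ride inspection 66 days ago vs limit 60 → not met
Not met: 1, 2, 3, 6, 7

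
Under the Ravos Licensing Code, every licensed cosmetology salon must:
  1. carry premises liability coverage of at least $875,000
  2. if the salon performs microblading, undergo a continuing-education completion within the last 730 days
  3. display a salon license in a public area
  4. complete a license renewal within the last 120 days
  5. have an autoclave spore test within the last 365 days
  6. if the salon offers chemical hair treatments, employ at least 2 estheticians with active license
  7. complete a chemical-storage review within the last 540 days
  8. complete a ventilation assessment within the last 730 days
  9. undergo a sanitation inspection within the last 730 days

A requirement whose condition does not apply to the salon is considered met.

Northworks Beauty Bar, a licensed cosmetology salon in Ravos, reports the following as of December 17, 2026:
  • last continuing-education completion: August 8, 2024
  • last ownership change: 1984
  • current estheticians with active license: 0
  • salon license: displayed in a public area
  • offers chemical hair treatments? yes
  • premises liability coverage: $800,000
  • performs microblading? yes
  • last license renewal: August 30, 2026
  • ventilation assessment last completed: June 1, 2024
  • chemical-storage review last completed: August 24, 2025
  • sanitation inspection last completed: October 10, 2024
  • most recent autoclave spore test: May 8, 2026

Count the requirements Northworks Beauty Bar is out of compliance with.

5

1. premises liability coverage $800,000 < $875,000 → not met
2. condition 'performs microblading' holds; continuing-education completion 861 days ago vs limit 730 → not met
3. salon license present → met
4. license renewal 109 days ago vs limit 120 → met
5. autoclave spore test 223 days ago vs limit 365 → met
6. condition 'offers chemical hair treatments' holds; estheticians with active license 0 < 2 → not met
7. chemical-storage review 480 days ago vs limit 540 → met
8. ventilation assessment 929 days ago vs limit 730 → not met
9. sanitation inspection 798 days ago vs limit 730 → not met
Not met: 5 of 9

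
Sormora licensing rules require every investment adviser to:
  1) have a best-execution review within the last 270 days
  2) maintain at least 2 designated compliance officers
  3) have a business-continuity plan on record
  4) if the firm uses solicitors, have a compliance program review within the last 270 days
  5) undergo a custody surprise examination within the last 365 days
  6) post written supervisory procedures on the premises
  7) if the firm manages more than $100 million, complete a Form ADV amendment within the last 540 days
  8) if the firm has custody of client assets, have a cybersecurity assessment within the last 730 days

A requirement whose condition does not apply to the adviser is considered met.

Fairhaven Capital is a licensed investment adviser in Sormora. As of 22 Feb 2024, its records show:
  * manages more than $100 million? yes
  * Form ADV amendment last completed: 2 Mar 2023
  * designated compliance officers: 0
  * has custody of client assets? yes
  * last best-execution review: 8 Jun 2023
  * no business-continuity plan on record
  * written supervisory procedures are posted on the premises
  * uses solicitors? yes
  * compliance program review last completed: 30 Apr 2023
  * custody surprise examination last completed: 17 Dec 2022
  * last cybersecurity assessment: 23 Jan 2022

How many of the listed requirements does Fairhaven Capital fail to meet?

5

1. best-execution review 259 days ago vs limit 270 → met
2. designated compliance officers 0 < 2 → not met
3. business-continuity plan absent → not met
4. condition 'uses solicitors' holds; compliance program review 298 days ago vs limit 270 → not met
5. custody surprise examination 432 days ago vs limit 365 → not met
6. written supervisory procedures present → met
7. condition 'manages more than $100 million' holds; Form ADV amendment 357 days ago vs limit 540 → met
8. condition 'has custody of client assets' holds; cybersecurity assessment 760 days ago vs limit 730 → not met
Not met: 5 of 8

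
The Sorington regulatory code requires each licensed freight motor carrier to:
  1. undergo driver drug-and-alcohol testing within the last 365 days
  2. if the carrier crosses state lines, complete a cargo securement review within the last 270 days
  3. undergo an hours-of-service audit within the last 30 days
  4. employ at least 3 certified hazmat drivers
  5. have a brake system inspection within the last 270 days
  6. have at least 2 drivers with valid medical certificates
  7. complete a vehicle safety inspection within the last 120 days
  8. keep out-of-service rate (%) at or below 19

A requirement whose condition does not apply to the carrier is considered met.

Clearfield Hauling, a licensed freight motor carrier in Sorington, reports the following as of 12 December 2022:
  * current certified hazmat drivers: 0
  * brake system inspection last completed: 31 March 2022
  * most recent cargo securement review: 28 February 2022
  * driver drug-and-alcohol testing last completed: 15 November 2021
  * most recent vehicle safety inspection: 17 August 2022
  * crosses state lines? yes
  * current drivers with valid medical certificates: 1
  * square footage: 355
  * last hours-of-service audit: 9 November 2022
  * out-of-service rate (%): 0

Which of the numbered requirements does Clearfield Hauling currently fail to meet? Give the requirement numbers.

1, 2, 3, 4, 6

1. driver drug-and-alcohol testing 392 days ago vs limit 365 → not met
2. condition 'crosses state lines' holds; cargo securement review 287 days ago vs limit 270 → not met
3. hours-of-service audit 33 days ago vs limit 30 → not met
4. certified hazmat drivers 0 < 3 → not met
5. brake system inspection 256 days ago vs limit 270 → met
6. drivers with valid medical certificates 1 < 2 → not met
7. vehicle safety inspection 117 days ago vs limit 120 → met
8. out-of-service rate (%) 0 ≤ 19 → met
Not met: 1, 2, 3, 4, 6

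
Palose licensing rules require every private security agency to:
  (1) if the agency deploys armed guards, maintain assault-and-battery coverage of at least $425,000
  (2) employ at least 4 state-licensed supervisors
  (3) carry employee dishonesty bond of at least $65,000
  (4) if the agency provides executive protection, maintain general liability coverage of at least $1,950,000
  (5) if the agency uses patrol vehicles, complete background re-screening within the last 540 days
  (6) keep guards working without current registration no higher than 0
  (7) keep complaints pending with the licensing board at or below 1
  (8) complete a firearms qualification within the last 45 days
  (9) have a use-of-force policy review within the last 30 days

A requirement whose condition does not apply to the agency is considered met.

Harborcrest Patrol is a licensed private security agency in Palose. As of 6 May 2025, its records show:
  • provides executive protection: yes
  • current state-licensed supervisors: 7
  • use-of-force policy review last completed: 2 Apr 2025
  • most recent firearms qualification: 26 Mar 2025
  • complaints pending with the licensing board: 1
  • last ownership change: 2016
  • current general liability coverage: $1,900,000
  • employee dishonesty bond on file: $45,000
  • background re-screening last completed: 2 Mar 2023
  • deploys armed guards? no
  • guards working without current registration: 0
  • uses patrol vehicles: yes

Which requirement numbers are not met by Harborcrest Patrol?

3, 4, 5, 9

1. condition 'deploys armed guards' does not hold → requirement n/a → met
2. state-licensed supervisors 7 ≥ 4 → met
3. employee dishonesty bond $45,000 < $65,000 → not met
4. condition 'provides executive protection' holds; general liability coverage $1,900,000 < $1,950,000 → not met
5. condition 'uses patrol vehicles' holds; background re-screening 796 days ago vs limit 540 → not met
6. guards working without current registration 0 ≤ 0 → met
7. complaints pending with the licensing board 1 ≤ 1 → met
8. firearms qualification 41 days ago vs limit 45 → met
9. use-of-force policy review 34 days ago vs limit 30 → not met
Not met: 3, 4, 5, 9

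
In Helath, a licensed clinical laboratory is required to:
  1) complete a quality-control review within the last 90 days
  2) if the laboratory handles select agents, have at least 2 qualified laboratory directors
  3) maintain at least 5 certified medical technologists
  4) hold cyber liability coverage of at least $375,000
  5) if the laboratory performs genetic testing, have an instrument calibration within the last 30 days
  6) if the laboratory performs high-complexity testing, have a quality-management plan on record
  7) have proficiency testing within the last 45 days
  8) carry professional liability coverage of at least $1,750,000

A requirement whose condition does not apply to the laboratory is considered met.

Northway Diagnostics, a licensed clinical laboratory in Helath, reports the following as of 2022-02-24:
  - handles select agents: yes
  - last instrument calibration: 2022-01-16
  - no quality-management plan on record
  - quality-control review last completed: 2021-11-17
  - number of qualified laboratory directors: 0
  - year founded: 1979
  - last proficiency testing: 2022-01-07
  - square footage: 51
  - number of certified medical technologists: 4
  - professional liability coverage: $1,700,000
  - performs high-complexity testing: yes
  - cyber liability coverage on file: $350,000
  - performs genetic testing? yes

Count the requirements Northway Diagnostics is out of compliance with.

1. quality-control review 99 days ago vs limit 90 → not met
2. condition 'handles select agents' holds; qualified laboratory directors 0 < 2 → not met
3. certified medical technologists 4 < 5 → not met
4. cyber liability coverage $350,000 < $375,000 → not met
5. condition 'performs genetic testing' holds; instrument calibration 39 days ago vs limit 30 → not met
6. condition 'performs high-complexity testing' holds; quality-management plan absent → not met
7. proficiency testing 48 days ago vs limit 45 → not met
8. professional liability coverage $1,700,000 < $1,750,000 → not met
Not met: 8 of 8

8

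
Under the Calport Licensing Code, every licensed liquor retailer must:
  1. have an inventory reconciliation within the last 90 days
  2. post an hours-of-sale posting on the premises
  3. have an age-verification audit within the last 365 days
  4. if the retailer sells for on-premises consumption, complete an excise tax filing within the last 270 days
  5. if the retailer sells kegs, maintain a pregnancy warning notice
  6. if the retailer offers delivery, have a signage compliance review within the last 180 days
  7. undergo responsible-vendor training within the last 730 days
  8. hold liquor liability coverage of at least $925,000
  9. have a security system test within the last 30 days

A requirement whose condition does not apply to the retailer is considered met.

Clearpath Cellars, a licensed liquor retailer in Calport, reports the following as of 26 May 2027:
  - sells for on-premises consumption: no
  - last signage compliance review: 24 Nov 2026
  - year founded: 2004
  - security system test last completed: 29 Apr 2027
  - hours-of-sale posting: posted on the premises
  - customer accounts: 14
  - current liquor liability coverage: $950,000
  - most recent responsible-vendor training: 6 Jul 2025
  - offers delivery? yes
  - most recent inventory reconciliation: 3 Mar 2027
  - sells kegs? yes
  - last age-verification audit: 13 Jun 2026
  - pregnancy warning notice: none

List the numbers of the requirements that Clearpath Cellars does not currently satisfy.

1. inventory reconciliation 84 days ago vs limit 90 → met
2. hours-of-sale posting present → met
3. age-verification audit 347 days ago vs limit 365 → met
4. condition 'sells for on-premises consumption' does not hold → requirement n/a → met
5. condition 'sells kegs' holds; pregnancy warning notice absent → not met
6. condition 'offers delivery' holds; signage compliance review 183 days ago vs limit 180 → not met
7. responsible-vendor training 689 days ago vs limit 730 → met
8. liquor liability coverage $950,000 ≥ $925,000 → met
9. security system test 27 days ago vs limit 30 → met
Not met: 5, 6

5, 6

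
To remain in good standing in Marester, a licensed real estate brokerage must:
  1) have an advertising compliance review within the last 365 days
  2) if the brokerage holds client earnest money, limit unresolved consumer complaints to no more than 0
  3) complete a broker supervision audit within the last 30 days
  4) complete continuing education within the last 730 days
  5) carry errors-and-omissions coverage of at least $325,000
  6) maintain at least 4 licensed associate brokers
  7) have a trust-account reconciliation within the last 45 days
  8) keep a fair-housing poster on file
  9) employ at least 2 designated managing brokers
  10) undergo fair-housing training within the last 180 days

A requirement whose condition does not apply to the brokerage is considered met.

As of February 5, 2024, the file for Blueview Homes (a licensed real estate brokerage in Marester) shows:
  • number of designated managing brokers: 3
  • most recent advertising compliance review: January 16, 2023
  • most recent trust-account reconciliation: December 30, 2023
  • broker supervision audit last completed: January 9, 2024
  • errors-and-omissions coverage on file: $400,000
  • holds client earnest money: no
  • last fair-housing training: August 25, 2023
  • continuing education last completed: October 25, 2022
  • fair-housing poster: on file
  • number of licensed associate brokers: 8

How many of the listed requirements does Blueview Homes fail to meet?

1

1. advertising compliance review 385 days ago vs limit 365 → not met
2. condition 'holds client earnest money' does not hold → requirement n/a → met
3. broker supervision audit 27 days ago vs limit 30 → met
4. continuing education 468 days ago vs limit 730 → met
5. errors-and-omissions coverage $400,000 ≥ $325,000 → met
6. licensed associate brokers 8 ≥ 4 → met
7. trust-account reconciliation 37 days ago vs limit 45 → met
8. fair-housing poster present → met
9. designated managing brokers 3 ≥ 2 → met
10. fair-housing training 164 days ago vs limit 180 → met
Not met: 1 of 10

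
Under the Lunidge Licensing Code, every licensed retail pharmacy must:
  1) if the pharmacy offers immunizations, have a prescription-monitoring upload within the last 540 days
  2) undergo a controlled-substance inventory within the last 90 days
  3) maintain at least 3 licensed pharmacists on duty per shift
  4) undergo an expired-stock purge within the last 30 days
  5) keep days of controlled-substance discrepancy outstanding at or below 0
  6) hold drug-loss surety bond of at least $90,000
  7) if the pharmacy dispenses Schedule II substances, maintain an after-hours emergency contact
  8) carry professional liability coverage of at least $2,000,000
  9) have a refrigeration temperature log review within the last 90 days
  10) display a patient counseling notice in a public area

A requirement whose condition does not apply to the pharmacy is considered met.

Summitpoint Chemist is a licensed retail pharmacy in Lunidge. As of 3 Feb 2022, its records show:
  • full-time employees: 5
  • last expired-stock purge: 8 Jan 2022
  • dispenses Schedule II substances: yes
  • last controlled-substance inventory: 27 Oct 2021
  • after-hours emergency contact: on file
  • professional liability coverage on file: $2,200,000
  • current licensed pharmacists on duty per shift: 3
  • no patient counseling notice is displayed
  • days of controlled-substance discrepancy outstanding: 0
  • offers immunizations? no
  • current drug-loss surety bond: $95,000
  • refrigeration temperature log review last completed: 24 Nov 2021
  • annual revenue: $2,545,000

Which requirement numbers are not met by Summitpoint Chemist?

2, 10

1. condition 'offers immunizations' does not hold → requirement n/a → met
2. controlled-substance inventory 99 days ago vs limit 90 → not met
3. licensed pharmacists on duty per shift 3 ≥ 3 → met
4. expired-stock purge 26 days ago vs limit 30 → met
5. days of controlled-substance discrepancy outstanding 0 ≤ 0 → met
6. drug-loss surety bond $95,000 ≥ $90,000 → met
7. condition 'dispenses Schedule II substances' holds; after-hours emergency contact present → met
8. professional liability coverage $2,200,000 ≥ $2,000,000 → met
9. refrigeration temperature log review 71 days ago vs limit 90 → met
10. patient counseling notice absent → not met
Not met: 2, 10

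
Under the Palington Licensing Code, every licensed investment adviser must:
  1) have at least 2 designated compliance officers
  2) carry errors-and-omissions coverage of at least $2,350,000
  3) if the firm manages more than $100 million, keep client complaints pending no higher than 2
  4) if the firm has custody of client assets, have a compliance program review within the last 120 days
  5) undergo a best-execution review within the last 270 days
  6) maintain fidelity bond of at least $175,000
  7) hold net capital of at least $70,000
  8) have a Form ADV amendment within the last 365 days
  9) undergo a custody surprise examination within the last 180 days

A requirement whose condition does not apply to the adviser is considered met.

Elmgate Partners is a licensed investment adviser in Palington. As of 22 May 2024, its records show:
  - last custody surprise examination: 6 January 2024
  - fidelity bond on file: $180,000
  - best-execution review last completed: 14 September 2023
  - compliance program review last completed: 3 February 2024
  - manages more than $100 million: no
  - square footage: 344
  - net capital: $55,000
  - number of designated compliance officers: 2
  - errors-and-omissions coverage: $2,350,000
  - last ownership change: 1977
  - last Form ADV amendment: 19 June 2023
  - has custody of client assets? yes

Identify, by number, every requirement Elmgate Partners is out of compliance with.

7

1. designated compliance officers 2 ≥ 2 → met
2. errors-and-omissions coverage $2,350,000 ≥ $2,350,000 → met
3. condition 'manages more than $100 million' does not hold → requirement n/a → met
4. condition 'has custody of client assets' holds; compliance program review 109 days ago vs limit 120 → met
5. best-execution review 251 days ago vs limit 270 → met
6. fidelity bond $180,000 ≥ $175,000 → met
7. net capital $55,000 < $70,000 → not met
8. Form ADV amendment 338 days ago vs limit 365 → met
9. custody surprise examination 137 days ago vs limit 180 → met
Not met: 7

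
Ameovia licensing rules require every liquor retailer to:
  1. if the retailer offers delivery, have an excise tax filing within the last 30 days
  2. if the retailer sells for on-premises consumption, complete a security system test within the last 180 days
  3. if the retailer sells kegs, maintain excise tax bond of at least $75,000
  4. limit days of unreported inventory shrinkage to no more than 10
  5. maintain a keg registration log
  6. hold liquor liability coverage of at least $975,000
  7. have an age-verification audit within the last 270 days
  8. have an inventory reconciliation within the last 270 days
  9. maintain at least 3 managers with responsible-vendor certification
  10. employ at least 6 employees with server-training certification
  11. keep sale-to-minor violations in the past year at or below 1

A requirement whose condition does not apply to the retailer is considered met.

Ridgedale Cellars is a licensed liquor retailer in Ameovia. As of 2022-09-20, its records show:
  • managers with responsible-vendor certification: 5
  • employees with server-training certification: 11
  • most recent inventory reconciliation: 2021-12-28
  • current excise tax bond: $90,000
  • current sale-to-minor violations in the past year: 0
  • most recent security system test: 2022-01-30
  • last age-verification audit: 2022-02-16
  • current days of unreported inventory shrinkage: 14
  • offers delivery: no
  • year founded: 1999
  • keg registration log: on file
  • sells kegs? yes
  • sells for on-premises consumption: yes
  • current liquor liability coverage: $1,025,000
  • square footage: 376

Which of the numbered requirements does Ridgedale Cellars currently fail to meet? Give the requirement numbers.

2, 4

1. condition 'offers delivery' does not hold → requirement n/a → met
2. condition 'sells for on-premises consumption' holds; security system test 233 days ago vs limit 180 → not met
3. condition 'sells kegs' holds; excise tax bond $90,000 ≥ $75,000 → met
4. days of unreported inventory shrinkage 14 > 10 → not met
5. keg registration log present → met
6. liquor liability coverage $1,025,000 ≥ $975,000 → met
7. age-verification audit 216 days ago vs limit 270 → met
8. inventory reconciliation 266 days ago vs limit 270 → met
9. managers with responsible-vendor certification 5 ≥ 3 → met
10. employees with server-training certification 11 ≥ 6 → met
11. sale-to-minor violations in the past year 0 ≤ 1 → met
Not met: 2, 4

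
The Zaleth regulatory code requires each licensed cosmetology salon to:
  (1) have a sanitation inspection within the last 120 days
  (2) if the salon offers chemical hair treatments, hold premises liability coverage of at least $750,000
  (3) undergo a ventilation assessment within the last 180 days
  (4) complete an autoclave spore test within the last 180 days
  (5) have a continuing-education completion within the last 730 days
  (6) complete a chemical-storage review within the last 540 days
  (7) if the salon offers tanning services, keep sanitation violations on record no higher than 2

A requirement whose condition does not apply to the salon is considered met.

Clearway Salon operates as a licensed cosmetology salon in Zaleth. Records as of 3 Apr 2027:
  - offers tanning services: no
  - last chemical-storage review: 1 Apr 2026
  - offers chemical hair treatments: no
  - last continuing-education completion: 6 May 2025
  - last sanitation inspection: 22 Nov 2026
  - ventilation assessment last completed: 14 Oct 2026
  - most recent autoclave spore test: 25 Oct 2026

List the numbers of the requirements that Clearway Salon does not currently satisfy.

1. sanitation inspection 132 days ago vs limit 120 → not met
2. condition 'offers chemical hair treatments' does not hold → requirement n/a → met
3. ventilation assessment 171 days ago vs limit 180 → met
4. autoclave spore test 160 days ago vs limit 180 → met
5. continuing-education completion 697 days ago vs limit 730 → met
6. chemical-storage review 367 days ago vs limit 540 → met
7. condition 'offers tanning services' does not hold → requirement n/a → met
Not met: 1

1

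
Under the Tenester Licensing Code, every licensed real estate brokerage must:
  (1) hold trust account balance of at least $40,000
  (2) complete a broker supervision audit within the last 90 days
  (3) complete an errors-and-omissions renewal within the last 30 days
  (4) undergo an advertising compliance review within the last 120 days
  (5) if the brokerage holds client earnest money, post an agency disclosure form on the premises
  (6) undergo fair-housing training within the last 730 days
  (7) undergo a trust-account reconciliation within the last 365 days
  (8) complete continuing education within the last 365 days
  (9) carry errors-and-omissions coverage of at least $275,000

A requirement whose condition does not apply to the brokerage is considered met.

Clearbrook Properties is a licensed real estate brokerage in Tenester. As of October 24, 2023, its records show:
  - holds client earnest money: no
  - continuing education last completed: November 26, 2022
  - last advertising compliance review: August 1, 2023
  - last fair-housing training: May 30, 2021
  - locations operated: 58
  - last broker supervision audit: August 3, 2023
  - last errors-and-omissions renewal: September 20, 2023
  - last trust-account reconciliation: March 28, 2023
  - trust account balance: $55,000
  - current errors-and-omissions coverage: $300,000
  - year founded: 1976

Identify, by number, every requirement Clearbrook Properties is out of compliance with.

1. trust account balance $55,000 ≥ $40,000 → met
2. broker supervision audit 82 days ago vs limit 90 → met
3. errors-and-omissions renewal 34 days ago vs limit 30 → not met
4. advertising compliance review 84 days ago vs limit 120 → met
5. condition 'holds client earnest money' does not hold → requirement n/a → met
6. fair-housing training 877 days ago vs limit 730 → not met
7. trust-account reconciliation 210 days ago vs limit 365 → met
8. continuing education 332 days ago vs limit 365 → met
9. errors-and-omissions coverage $300,000 ≥ $275,000 → met
Not met: 3, 6

3, 6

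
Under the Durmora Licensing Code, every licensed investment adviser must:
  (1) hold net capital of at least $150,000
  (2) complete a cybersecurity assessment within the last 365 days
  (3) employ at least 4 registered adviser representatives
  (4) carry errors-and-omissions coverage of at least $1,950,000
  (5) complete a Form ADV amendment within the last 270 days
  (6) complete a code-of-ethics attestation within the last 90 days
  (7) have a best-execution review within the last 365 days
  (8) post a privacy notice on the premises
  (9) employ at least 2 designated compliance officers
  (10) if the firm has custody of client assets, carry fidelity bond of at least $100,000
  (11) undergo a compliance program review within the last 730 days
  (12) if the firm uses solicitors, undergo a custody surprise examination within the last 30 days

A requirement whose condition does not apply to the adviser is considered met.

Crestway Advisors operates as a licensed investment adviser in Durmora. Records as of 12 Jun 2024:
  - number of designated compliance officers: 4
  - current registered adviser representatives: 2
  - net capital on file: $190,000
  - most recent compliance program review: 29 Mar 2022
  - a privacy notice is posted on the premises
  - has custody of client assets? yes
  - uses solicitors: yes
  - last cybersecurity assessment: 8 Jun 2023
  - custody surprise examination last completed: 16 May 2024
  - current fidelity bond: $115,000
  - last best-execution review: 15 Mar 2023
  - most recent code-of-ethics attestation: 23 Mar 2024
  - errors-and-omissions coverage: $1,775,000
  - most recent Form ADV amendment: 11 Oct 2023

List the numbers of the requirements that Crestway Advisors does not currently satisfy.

1. net capital $190,000 ≥ $150,000 → met
2. cybersecurity assessment 370 days ago vs limit 365 → not met
3. registered adviser representatives 2 < 4 → not met
4. errors-and-omissions coverage $1,775,000 < $1,950,000 → not met
5. Form ADV amendment 245 days ago vs limit 270 → met
6. code-of-ethics attestation 81 days ago vs limit 90 → met
7. best-execution review 455 days ago vs limit 365 → not met
8. privacy notice present → met
9. designated compliance officers 4 ≥ 2 → met
10. condition 'has custody of client assets' holds; fidelity bond $115,000 ≥ $100,000 → met
11. compliance program review 806 days ago vs limit 730 → not met
12. condition 'uses solicitors' holds; custody surprise examination 27 days ago vs limit 30 → met
Not met: 2, 3, 4, 7, 11

2, 3, 4, 7, 11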